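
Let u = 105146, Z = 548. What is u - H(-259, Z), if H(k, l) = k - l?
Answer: 105953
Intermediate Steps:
u - H(-259, Z) = 105146 - (-259 - 1*548) = 105146 - (-259 - 548) = 105146 - 1*(-807) = 105146 + 807 = 105953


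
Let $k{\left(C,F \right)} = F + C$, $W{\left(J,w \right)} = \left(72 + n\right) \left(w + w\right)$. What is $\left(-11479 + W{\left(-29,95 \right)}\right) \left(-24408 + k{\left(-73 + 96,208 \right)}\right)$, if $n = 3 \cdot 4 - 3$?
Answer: $-94556247$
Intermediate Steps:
$n = 9$ ($n = 12 - 3 = 9$)
$W{\left(J,w \right)} = 162 w$ ($W{\left(J,w \right)} = \left(72 + 9\right) \left(w + w\right) = 81 \cdot 2 w = 162 w$)
$k{\left(C,F \right)} = C + F$
$\left(-11479 + W{\left(-29,95 \right)}\right) \left(-24408 + k{\left(-73 + 96,208 \right)}\right) = \left(-11479 + 162 \cdot 95\right) \left(-24408 + \left(\left(-73 + 96\right) + 208\right)\right) = \left(-11479 + 15390\right) \left(-24408 + \left(23 + 208\right)\right) = 3911 \left(-24408 + 231\right) = 3911 \left(-24177\right) = -94556247$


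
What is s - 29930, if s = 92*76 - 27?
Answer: -22965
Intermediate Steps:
s = 6965 (s = 6992 - 27 = 6965)
s - 29930 = 6965 - 29930 = -22965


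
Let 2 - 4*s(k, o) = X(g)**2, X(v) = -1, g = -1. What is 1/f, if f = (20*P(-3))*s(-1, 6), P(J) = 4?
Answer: 1/20 ≈ 0.050000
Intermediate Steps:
s(k, o) = 1/4 (s(k, o) = 1/2 - 1/4*(-1)**2 = 1/2 - 1/4*1 = 1/2 - 1/4 = 1/4)
f = 20 (f = (20*4)*(1/4) = 80*(1/4) = 20)
1/f = 1/20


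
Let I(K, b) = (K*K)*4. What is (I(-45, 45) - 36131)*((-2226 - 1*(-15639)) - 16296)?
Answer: 80813373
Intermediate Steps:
I(K, b) = 4*K² (I(K, b) = K²*4 = 4*K²)
(I(-45, 45) - 36131)*((-2226 - 1*(-15639)) - 16296) = (4*(-45)² - 36131)*((-2226 - 1*(-15639)) - 16296) = (4*2025 - 36131)*((-2226 + 15639) - 16296) = (8100 - 36131)*(13413 - 16296) = -28031*(-2883) = 80813373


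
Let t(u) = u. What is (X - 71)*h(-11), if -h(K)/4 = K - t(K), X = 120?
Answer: 0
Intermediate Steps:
h(K) = 0 (h(K) = -4*(K - K) = -4*0 = 0)
(X - 71)*h(-11) = (120 - 71)*0 = 49*0 = 0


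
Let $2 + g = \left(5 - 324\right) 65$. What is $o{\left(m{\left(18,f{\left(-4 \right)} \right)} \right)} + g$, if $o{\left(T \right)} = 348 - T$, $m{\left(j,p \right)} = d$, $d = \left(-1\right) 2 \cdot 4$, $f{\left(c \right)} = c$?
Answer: $-20381$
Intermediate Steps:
$d = -8$ ($d = \left(-2\right) 4 = -8$)
$m{\left(j,p \right)} = -8$
$g = -20737$ ($g = -2 + \left(5 - 324\right) 65 = -2 - 20735 = -20737$)
$o{\left(m{\left(18,f{\left(-4 \right)} \right)} \right)} + g = \left(348 - -8\right) - 20737 = \left(348 + 8\right) - 20737 = 356 - 20737 = -20381$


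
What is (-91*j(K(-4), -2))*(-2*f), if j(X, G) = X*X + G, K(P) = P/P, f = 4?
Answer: -728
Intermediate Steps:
K(P) = 1
j(X, G) = G + X² (j(X, G) = X² + G = G + X²)
(-91*j(K(-4), -2))*(-2*f) = (-91*(-2 + 1²))*(-2*4) = -91*(-2 + 1)*(-8) = -91*(-1)*(-8) = 91*(-8) = -728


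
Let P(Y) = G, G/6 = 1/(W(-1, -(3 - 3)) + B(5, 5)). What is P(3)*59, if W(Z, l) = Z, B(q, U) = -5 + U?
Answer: -354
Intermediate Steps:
G = -6 (G = 6/(-1 + (-5 + 5)) = 6/(-1 + 0) = 6/(-1) = 6*(-1) = -6)
P(Y) = -6
P(3)*59 = -6*59 = -354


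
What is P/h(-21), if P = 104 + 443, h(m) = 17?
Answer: 547/17 ≈ 32.176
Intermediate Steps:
P = 547
P/h(-21) = 547/17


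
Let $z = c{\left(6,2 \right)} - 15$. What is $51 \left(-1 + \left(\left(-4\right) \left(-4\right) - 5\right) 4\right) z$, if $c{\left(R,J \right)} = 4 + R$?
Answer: $-10965$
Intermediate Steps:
$z = -5$ ($z = \left(4 + 6\right) - 15 = 10 - 15 = -5$)
$51 \left(-1 + \left(\left(-4\right) \left(-4\right) - 5\right) 4\right) z = 51 \left(-1 + \left(\left(-4\right) \left(-4\right) - 5\right) 4\right) \left(-5\right) = 51 \left(-1 + \left(16 - 5\right) 4\right) \left(-5\right) = 51 \left(-1 + 11 \cdot 4\right) \left(-5\right) = 51 \left(-1 + 44\right) \left(-5\right) = 51 \cdot 43 \left(-5\right) = 2193 \left(-5\right) = -10965$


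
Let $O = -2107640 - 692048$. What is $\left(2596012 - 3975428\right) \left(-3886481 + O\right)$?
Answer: $9223008497304$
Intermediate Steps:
$O = -2799688$ ($O = -2107640 - 692048 = -2799688$)
$\left(2596012 - 3975428\right) \left(-3886481 + O\right) = \left(2596012 - 3975428\right) \left(-3886481 - 2799688\right) = \left(-1379416\right) \left(-6686169\right) = 9223008497304$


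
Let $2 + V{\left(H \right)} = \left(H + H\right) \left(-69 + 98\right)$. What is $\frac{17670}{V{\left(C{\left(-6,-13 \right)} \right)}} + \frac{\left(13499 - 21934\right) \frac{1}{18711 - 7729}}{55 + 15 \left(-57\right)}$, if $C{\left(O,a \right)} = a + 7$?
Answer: $- \frac{620954399}{12299840} \approx -50.485$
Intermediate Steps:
$C{\left(O,a \right)} = 7 + a$
$V{\left(H \right)} = -2 + 58 H$ ($V{\left(H \right)} = -2 + \left(H + H\right) \left(-69 + 98\right) = -2 + 2 H 29 = -2 + 58 H$)
$\frac{17670}{V{\left(C{\left(-6,-13 \right)} \right)}} + \frac{\left(13499 - 21934\right) \frac{1}{18711 - 7729}}{55 + 15 \left(-57\right)} = \frac{17670}{-2 + 58 \left(7 - 13\right)} + \frac{\left(13499 - 21934\right) \frac{1}{18711 - 7729}}{55 + 15 \left(-57\right)} = \frac{17670}{-2 + 58 \left(-6\right)} + \frac{\left(-8435\right) \frac{1}{10982}}{55 - 855} = \frac{17670}{-2 - 348} + \frac{\left(-8435\right) \frac{1}{10982}}{-800} = \frac{17670}{-350} - - \frac{1687}{1757120} = 17670 \left(- \frac{1}{350}\right) + \frac{1687}{1757120} = - \frac{1767}{35} + \frac{1687}{1757120} = - \frac{620954399}{12299840}$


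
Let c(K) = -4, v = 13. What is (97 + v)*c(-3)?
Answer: -440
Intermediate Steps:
(97 + v)*c(-3) = (97 + 13)*(-4) = 110*(-4) = -440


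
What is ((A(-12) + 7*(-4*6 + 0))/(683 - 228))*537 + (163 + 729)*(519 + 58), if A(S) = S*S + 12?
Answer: 234174776/455 ≈ 5.1467e+5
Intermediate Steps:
A(S) = 12 + S² (A(S) = S² + 12 = 12 + S²)
((A(-12) + 7*(-4*6 + 0))/(683 - 228))*537 + (163 + 729)*(519 + 58) = (((12 + (-12)²) + 7*(-4*6 + 0))/(683 - 228))*537 + (163 + 729)*(519 + 58) = (((12 + 144) + 7*(-24 + 0))/455)*537 + 892*577 = ((156 + 7*(-24))*(1/455))*537 + 514684 = ((156 - 168)*(1/455))*537 + 514684 = -12*1/455*537 + 514684 = -12/455*537 + 514684 = -6444/455 + 514684 = 234174776/455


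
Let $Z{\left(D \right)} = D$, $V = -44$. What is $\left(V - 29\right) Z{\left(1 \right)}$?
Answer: $-73$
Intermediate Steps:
$\left(V - 29\right) Z{\left(1 \right)} = \left(-44 - 29\right) 1 = \left(-73\right) 1 = -73$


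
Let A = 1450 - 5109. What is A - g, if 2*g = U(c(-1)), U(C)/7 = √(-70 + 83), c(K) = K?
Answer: -3659 - 7*√13/2 ≈ -3671.6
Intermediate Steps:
A = -3659
U(C) = 7*√13 (U(C) = 7*√(-70 + 83) = 7*√13)
g = 7*√13/2 (g = (7*√13)/2 = 7*√13/2 ≈ 12.619)
A - g = -3659 - 7*√13/2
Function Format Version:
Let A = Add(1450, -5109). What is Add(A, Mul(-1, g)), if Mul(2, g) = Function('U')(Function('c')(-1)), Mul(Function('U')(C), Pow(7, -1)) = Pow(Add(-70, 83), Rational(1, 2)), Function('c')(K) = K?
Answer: Add(-3659, Mul(Rational(-7, 2), Pow(13, Rational(1, 2)))) ≈ -3671.6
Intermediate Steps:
A = -3659
Function('U')(C) = Mul(7, Pow(13, Rational(1, 2))) (Function('U')(C) = Mul(7, Pow(Add(-70, 83), Rational(1, 2))) = Mul(7, Pow(13, Rational(1, 2))))
g = Mul(Rational(7, 2), Pow(13, Rational(1, 2))) (g = Mul(Rational(1, 2), Mul(7, Pow(13, Rational(1, 2)))) = Mul(Rational(7, 2), Pow(13, Rational(1, 2))) ≈ 12.619)
Add(A, Mul(-1, g)) = Add(-3659, Mul(-1, Mul(Rational(7, 2), Pow(13, Rational(1, 2))))) = Add(-3659, Mul(Rational(-7, 2), Pow(13, Rational(1, 2))))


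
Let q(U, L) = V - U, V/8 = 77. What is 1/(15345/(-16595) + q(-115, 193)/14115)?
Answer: -46847685/40892746 ≈ -1.1456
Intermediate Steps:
V = 616 (V = 8*77 = 616)
q(U, L) = 616 - U
1/(15345/(-16595) + q(-115, 193)/14115) = 1/(15345/(-16595) + (616 - 1*(-115))/14115) = 1/(15345*(-1/16595) + (616 + 115)*(1/14115)) = 1/(-3069/3319 + 731*(1/14115)) = 1/(-3069/3319 + 731/14115) = 1/(-40892746/46847685) = -46847685/40892746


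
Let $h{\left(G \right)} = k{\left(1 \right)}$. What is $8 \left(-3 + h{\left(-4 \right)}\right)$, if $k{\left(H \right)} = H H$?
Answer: $-16$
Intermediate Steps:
$k{\left(H \right)} = H^{2}$
$h{\left(G \right)} = 1$ ($h{\left(G \right)} = 1^{2} = 1$)
$8 \left(-3 + h{\left(-4 \right)}\right) = 8 \left(-3 + 1\right) = 8 \left(-2\right) = -16$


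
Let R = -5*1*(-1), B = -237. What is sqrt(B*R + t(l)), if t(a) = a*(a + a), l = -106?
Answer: sqrt(21287) ≈ 145.90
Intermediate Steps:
R = 5 (R = -5*(-1) = 5)
t(a) = 2*a**2 (t(a) = a*(2*a) = 2*a**2)
sqrt(B*R + t(l)) = sqrt(-237*5 + 2*(-106)**2) = sqrt(-1185 + 2*11236) = sqrt(-1185 + 22472) = sqrt(21287)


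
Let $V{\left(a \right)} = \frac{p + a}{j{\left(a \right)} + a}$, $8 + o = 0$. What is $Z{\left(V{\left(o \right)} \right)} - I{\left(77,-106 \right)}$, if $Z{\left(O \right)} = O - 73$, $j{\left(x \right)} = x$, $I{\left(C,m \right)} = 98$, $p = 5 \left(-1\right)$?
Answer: $- \frac{2723}{16} \approx -170.19$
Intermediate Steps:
$p = -5$
$o = -8$ ($o = -8 + 0 = -8$)
$V{\left(a \right)} = \frac{-5 + a}{2 a}$ ($V{\left(a \right)} = \frac{-5 + a}{a + a} = \frac{-5 + a}{2 a}$)
$Z{\left(O \right)} = -73 + O$
$Z{\left(V{\left(o \right)} \right)} - I{\left(77,-106 \right)} = \left(-73 + \frac{-5 - 8}{2 \left(-8\right)}\right) - 98 = \left(-73 + \frac{1}{2} \left(- \frac{1}{8}\right) \left(-13\right)\right) - 98 = \left(-73 + \frac{13}{16}\right) - 98 = - \frac{1155}{16} - 98 = - \frac{2723}{16}$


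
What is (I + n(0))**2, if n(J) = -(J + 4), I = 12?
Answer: 64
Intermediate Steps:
n(J) = -4 - J (n(J) = -(4 + J) = -4 - J)
(I + n(0))**2 = (12 + (-4 - 1*0))**2 = (12 + (-4 + 0))**2 = (12 - 4)**2 = 8**2 = 64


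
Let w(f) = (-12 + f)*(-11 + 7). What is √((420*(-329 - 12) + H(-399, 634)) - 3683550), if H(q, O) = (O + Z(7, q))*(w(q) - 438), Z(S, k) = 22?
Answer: I*√3035634 ≈ 1742.3*I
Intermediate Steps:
w(f) = 48 - 4*f (w(f) = (-12 + f)*(-4) = 48 - 4*f)
H(q, O) = (-390 - 4*q)*(22 + O) (H(q, O) = (O + 22)*((48 - 4*q) - 438) = (22 + O)*(-390 - 4*q) = (-390 - 4*q)*(22 + O))
√((420*(-329 - 12) + H(-399, 634)) - 3683550) = √((420*(-329 - 12) + (-8580 - 390*634 - 88*(-399) - 4*634*(-399))) - 3683550) = √((420*(-341) + (-8580 - 247260 + 35112 + 1011864)) - 3683550) = √((-143220 + 791136) - 3683550) = √(647916 - 3683550) = √(-3035634) = I*√3035634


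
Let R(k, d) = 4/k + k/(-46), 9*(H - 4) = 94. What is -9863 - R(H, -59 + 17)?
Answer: -132706166/13455 ≈ -9863.0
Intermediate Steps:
H = 130/9 (H = 4 + (1/9)*94 = 4 + 94/9 = 130/9 ≈ 14.444)
R(k, d) = 4/k - k/46 (R(k, d) = 4/k + k*(-1/46) = 4/k - k/46)
-9863 - R(H, -59 + 17) = -9863 - (4/(130/9) - 1/46*130/9) = -9863 - (4*(9/130) - 65/207) = -9863 - (18/65 - 65/207) = -9863 - 1*(-499/13455) = -9863 + 499/13455 = -132706166/13455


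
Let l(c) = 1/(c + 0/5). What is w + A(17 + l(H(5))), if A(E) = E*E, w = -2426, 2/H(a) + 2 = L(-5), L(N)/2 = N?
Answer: -2305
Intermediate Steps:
L(N) = 2*N
H(a) = -⅙ (H(a) = 2/(-2 + 2*(-5)) = 2/(-2 - 10) = 2/(-12) = 2*(-1/12) = -⅙)
l(c) = 1/c (l(c) = 1/(c + 0*(⅕)) = 1/(c + 0) = 1/c)
A(E) = E²
w + A(17 + l(H(5))) = -2426 + (17 + 1/(-⅙))² = -2426 + (17 - 6)² = -2426 + 11² = -2426 + 121 = -2305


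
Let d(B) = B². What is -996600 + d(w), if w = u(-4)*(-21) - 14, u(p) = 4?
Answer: -986996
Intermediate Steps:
w = -98 (w = 4*(-21) - 14 = -84 - 14 = -98)
-996600 + d(w) = -996600 + (-98)² = -996600 + 9604 = -986996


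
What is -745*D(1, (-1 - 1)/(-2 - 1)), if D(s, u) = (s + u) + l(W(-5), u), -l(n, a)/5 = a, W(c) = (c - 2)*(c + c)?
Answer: 3725/3 ≈ 1241.7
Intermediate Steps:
W(c) = 2*c*(-2 + c) (W(c) = (-2 + c)*(2*c) = 2*c*(-2 + c))
l(n, a) = -5*a
D(s, u) = s - 4*u (D(s, u) = (s + u) - 5*u = s - 4*u)
-745*D(1, (-1 - 1)/(-2 - 1)) = -745*(1 - 4*(-1 - 1)/(-2 - 1)) = -745*(1 - (-8)/(-3)) = -745*(1 - (-8)*(-1)/3) = -745*(1 - 4*2/3) = -745*(1 - 8/3) = -745*(-5/3) = 3725/3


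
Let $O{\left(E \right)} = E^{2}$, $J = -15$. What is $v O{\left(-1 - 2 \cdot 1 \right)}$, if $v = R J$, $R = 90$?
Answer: $-12150$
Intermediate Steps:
$v = -1350$ ($v = 90 \left(-15\right) = -1350$)
$v O{\left(-1 - 2 \cdot 1 \right)} = - 1350 \left(-1 - 2 \cdot 1\right)^{2} = - 1350 \left(-1 - 2\right)^{2} = - 1350 \left(-3\right)^{2} = \left(-1350\right) 9 = -12150$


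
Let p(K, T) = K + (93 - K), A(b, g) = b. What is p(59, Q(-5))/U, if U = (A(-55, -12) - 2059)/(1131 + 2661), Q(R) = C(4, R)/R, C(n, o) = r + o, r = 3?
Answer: -176328/1057 ≈ -166.82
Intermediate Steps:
C(n, o) = 3 + o
Q(R) = (3 + R)/R
p(K, T) = 93
U = -1057/1896 (U = (-55 - 2059)/(1131 + 2661) = -2114/3792 = -2114*1/3792 = -1057/1896 ≈ -0.55749)
p(59, Q(-5))/U = 93/(-1057/1896) = 93*(-1896/1057) = -176328/1057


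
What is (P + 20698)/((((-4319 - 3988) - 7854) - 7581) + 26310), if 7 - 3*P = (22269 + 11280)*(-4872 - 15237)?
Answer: 337349471/3852 ≈ 87578.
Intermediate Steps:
P = 674636848/3 (P = 7/3 - (22269 + 11280)*(-4872 - 15237)/3 = 7/3 - 11183*(-20109) = 7/3 - 1/3*(-674636841) = 7/3 + 224878947 = 674636848/3 ≈ 2.2488e+8)
(P + 20698)/((((-4319 - 3988) - 7854) - 7581) + 26310) = (674636848/3 + 20698)/((((-4319 - 3988) - 7854) - 7581) + 26310) = 674698942/(3*(((-8307 - 7854) - 7581) + 26310)) = 674698942/(3*((-16161 - 7581) + 26310)) = 674698942/(3*(-23742 + 26310)) = (674698942/3)/2568 = (674698942/3)*(1/2568) = 337349471/3852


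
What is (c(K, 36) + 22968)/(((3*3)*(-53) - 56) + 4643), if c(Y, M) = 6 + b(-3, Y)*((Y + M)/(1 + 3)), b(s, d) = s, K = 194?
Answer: 15201/2740 ≈ 5.5478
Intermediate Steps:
c(Y, M) = 6 - 3*M/4 - 3*Y/4 (c(Y, M) = 6 - 3*(Y + M)/(1 + 3) = 6 - 3*(M + Y)/4 = 6 - 3*(M/4 + Y/4) = 6 + (-3*M/4 - 3*Y/4) = 6 - 3*M/4 - 3*Y/4)
(c(K, 36) + 22968)/(((3*3)*(-53) - 56) + 4643) = ((6 - 3/4*36 - 3/4*194) + 22968)/(((3*3)*(-53) - 56) + 4643) = ((6 - 27 - 291/2) + 22968)/((9*(-53) - 56) + 4643) = (-333/2 + 22968)/((-477 - 56) + 4643) = 45603/(2*(-533 + 4643)) = (45603/2)/4110 = (45603/2)*(1/4110) = 15201/2740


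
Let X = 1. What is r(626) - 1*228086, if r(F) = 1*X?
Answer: -228085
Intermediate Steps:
r(F) = 1 (r(F) = 1*1 = 1)
r(626) - 1*228086 = 1 - 1*228086 = 1 - 228086 = -228085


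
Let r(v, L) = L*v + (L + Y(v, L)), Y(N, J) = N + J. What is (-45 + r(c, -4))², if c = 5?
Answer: 4624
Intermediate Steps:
Y(N, J) = J + N
r(v, L) = v + 2*L + L*v (r(v, L) = L*v + (L + (L + v)) = L*v + (v + 2*L) = v + 2*L + L*v)
(-45 + r(c, -4))² = (-45 + (5 + 2*(-4) - 4*5))² = (-45 + (5 - 8 - 20))² = (-45 - 23)² = (-68)² = 4624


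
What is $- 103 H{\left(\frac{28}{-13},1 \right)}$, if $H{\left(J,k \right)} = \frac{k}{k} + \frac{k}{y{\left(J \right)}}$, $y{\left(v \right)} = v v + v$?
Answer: $- \frac{60667}{420} \approx -144.45$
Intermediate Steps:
$y{\left(v \right)} = v + v^{2}$ ($y{\left(v \right)} = v^{2} + v = v + v^{2}$)
$H{\left(J,k \right)} = 1 + \frac{k}{J \left(1 + J\right)}$ ($H{\left(J,k \right)} = \frac{k}{k} + \frac{k}{J \left(1 + J\right)} = 1 + k \frac{1}{J \left(1 + J\right)} = 1 + \frac{k}{J \left(1 + J\right)}$)
$- 103 H{\left(\frac{28}{-13},1 \right)} = - 103 \frac{1 + \frac{28}{-13} \left(1 + \frac{28}{-13}\right)}{\frac{28}{-13} \left(1 + \frac{28}{-13}\right)} = - 103 \frac{1 + 28 \left(- \frac{1}{13}\right) \left(1 + 28 \left(- \frac{1}{13}\right)\right)}{28 \left(- \frac{1}{13}\right) \left(1 + 28 \left(- \frac{1}{13}\right)\right)} = - 103 \frac{1 - \frac{28 \left(1 - \frac{28}{13}\right)}{13}}{\left(- \frac{28}{13}\right) \left(1 - \frac{28}{13}\right)} = - 103 \left(- \frac{13 \left(1 - - \frac{420}{169}\right)}{28 \left(- \frac{15}{13}\right)}\right) = - 103 \left(\left(- \frac{13}{28}\right) \left(- \frac{13}{15}\right) \left(1 + \frac{420}{169}\right)\right) = - 103 \left(\left(- \frac{13}{28}\right) \left(- \frac{13}{15}\right) \frac{589}{169}\right) = \left(-103\right) \frac{589}{420} = - \frac{60667}{420}$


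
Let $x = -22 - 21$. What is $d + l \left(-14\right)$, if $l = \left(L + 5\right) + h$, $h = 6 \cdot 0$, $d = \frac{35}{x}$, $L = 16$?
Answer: $- \frac{12677}{43} \approx -294.81$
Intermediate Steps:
$x = -43$ ($x = -22 - 21 = -43$)
$d = - \frac{35}{43}$ ($d = \frac{35}{-43} = 35 \left(- \frac{1}{43}\right) = - \frac{35}{43} \approx -0.81395$)
$h = 0$
$l = 21$ ($l = \left(16 + 5\right) + 0 = 21 + 0 = 21$)
$d + l \left(-14\right) = - \frac{35}{43} + 21 \left(-14\right) = - \frac{35}{43} - 294 = - \frac{12677}{43}$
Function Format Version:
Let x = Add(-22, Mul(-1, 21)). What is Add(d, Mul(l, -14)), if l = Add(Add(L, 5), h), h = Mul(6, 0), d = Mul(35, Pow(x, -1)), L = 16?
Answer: Rational(-12677, 43) ≈ -294.81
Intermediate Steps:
x = -43 (x = Add(-22, -21) = -43)
d = Rational(-35, 43) (d = Mul(35, Pow(-43, -1)) = Mul(35, Rational(-1, 43)) = Rational(-35, 43) ≈ -0.81395)
h = 0
l = 21 (l = Add(Add(16, 5), 0) = Add(21, 0) = 21)
Add(d, Mul(l, -14)) = Add(Rational(-35, 43), Mul(21, -14)) = Add(Rational(-35, 43), -294) = Rational(-12677, 43)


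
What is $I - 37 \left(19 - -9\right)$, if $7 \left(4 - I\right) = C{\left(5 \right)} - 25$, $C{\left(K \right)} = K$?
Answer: $- \frac{7204}{7} \approx -1029.1$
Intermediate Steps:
$I = \frac{48}{7}$ ($I = 4 - \frac{5 - 25}{7} = 4 - - \frac{20}{7} = 4 + \frac{20}{7} = \frac{48}{7} \approx 6.8571$)
$I - 37 \left(19 - -9\right) = \frac{48}{7} - 37 \left(19 - -9\right) = \frac{48}{7} - 37 \left(19 + 9\right) = \frac{48}{7} - 1036 = - \frac{7204}{7}$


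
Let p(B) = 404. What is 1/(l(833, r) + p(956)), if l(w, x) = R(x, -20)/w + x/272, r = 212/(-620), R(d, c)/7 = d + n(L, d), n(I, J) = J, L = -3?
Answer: 295120/119226413 ≈ 0.0024753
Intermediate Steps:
R(d, c) = 14*d (R(d, c) = 7*(d + d) = 7*(2*d) = 14*d)
r = -53/155 (r = 212*(-1/620) = -53/155 ≈ -0.34194)
l(w, x) = x/272 + 14*x/w (l(w, x) = (14*x)/w + x/272 = 14*x/w + x*(1/272) = 14*x/w + x/272 = x/272 + 14*x/w)
1/(l(833, r) + p(956)) = 1/((1/272)*(-53/155)*(3808 + 833)/833 + 404) = 1/((1/272)*(-53/155)*(1/833)*4641 + 404) = 1/(-2067/295120 + 404) = 1/(119226413/295120) = 295120/119226413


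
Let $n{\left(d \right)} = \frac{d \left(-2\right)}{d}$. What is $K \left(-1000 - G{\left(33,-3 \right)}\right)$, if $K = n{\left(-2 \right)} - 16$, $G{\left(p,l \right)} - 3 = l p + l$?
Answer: $16218$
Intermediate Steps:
$G{\left(p,l \right)} = 3 + l + l p$ ($G{\left(p,l \right)} = 3 + \left(l p + l\right) = 3 + \left(l + l p\right) = 3 + l + l p$)
$n{\left(d \right)} = -2$ ($n{\left(d \right)} = \frac{\left(-2\right) d}{d} = -2$)
$K = -18$ ($K = -2 - 16 = -18$)
$K \left(-1000 - G{\left(33,-3 \right)}\right) = - 18 \left(-1000 - \left(3 - 3 - 99\right)\right) = - 18 \left(-1000 - -99\right) = - 18 \left(-1000 + 99\right) = \left(-18\right) \left(-901\right) = 16218$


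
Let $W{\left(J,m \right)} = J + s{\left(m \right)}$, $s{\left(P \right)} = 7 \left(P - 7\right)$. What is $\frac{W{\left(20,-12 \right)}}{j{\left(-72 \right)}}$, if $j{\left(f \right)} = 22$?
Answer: $- \frac{113}{22} \approx -5.1364$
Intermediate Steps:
$s{\left(P \right)} = -49 + 7 P$ ($s{\left(P \right)} = 7 \left(-7 + P\right) = -49 + 7 P$)
$W{\left(J,m \right)} = -49 + J + 7 m$ ($W{\left(J,m \right)} = J + \left(-49 + 7 m\right) = -49 + J + 7 m$)
$\frac{W{\left(20,-12 \right)}}{j{\left(-72 \right)}} = \frac{-49 + 20 + 7 \left(-12\right)}{22} = \left(-49 + 20 - 84\right) \frac{1}{22} = \left(-113\right) \frac{1}{22} = - \frac{113}{22}$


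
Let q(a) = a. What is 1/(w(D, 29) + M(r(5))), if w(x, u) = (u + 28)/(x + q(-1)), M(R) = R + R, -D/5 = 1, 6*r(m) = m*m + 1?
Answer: -6/5 ≈ -1.2000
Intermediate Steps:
r(m) = 1/6 + m**2/6 (r(m) = (m*m + 1)/6 = (m**2 + 1)/6 = (1 + m**2)/6 = 1/6 + m**2/6)
D = -5 (D = -5*1 = -5)
M(R) = 2*R
w(x, u) = (28 + u)/(-1 + x) (w(x, u) = (u + 28)/(x - 1) = (28 + u)/(-1 + x))
1/(w(D, 29) + M(r(5))) = 1/((28 + 29)/(-1 - 5) + 2*(1/6 + (1/6)*5**2)) = 1/(57/(-6) + 2*(1/6 + (1/6)*25)) = 1/(-1/6*57 + 2*(1/6 + 25/6)) = 1/(-19/2 + 2*(13/3)) = 1/(-19/2 + 26/3) = 1/(-5/6) = -6/5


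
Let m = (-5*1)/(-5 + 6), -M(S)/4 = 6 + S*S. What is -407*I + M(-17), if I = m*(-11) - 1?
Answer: -23158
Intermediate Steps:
M(S) = -24 - 4*S² (M(S) = -4*(6 + S*S) = -4*(6 + S²) = -24 - 4*S²)
m = -5 (m = -5/1 = 1*(-5) = -5)
I = 54 (I = -5*(-11) - 1 = 55 - 1 = 54)
-407*I + M(-17) = -407*54 + (-24 - 4*(-17)²) = -21978 + (-24 - 4*289) = -21978 + (-24 - 1156) = -21978 - 1180 = -23158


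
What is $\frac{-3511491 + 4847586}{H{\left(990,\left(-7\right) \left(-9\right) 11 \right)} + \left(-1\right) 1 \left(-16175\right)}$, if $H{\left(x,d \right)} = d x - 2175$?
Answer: $\frac{267219}{140014} \approx 1.9085$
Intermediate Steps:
$H{\left(x,d \right)} = -2175 + d x$
$\frac{-3511491 + 4847586}{H{\left(990,\left(-7\right) \left(-9\right) 11 \right)} + \left(-1\right) 1 \left(-16175\right)} = \frac{-3511491 + 4847586}{\left(-2175 + \left(-7\right) \left(-9\right) 11 \cdot 990\right) + \left(-1\right) 1 \left(-16175\right)} = \frac{1336095}{\left(-2175 + 63 \cdot 11 \cdot 990\right) - -16175} = \frac{1336095}{\left(-2175 + 693 \cdot 990\right) + 16175} = \frac{1336095}{\left(-2175 + 686070\right) + 16175} = \frac{1336095}{683895 + 16175} = \frac{1336095}{700070} = 1336095 \cdot \frac{1}{700070} = \frac{267219}{140014}$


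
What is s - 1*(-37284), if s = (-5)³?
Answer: 37159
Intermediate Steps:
s = -125
s - 1*(-37284) = -125 - 1*(-37284) = -125 + 37284 = 37159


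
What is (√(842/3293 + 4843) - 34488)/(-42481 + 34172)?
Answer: 34488/8309 - √52519533413/27361537 ≈ 4.1423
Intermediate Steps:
(√(842/3293 + 4843) - 34488)/(-42481 + 34172) = (√(842*(1/3293) + 4843) - 34488)/(-8309) = (√(842/3293 + 4843) - 34488)*(-1/8309) = (√(15948841/3293) - 34488)*(-1/8309) = (√52519533413/3293 - 34488)*(-1/8309) = (-34488 + √52519533413/3293)*(-1/8309) = 34488/8309 - √52519533413/27361537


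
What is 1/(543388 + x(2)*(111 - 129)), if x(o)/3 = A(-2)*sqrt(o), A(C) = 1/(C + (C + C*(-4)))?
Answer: 1086776/590541036359 + 27*sqrt(2)/590541036359 ≈ 1.8404e-6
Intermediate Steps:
A(C) = -1/(2*C) (A(C) = 1/(C + (C - 4*C)) = 1/(C - 3*C) = 1/(-2*C) = -1/(2*C))
x(o) = 3*sqrt(o)/4 (x(o) = 3*((-1/2/(-2))*sqrt(o)) = 3*((-1/2*(-1/2))*sqrt(o)) = 3*(sqrt(o)/4) = 3*sqrt(o)/4)
1/(543388 + x(2)*(111 - 129)) = 1/(543388 + (3*sqrt(2)/4)*(111 - 129)) = 1/(543388 + (3*sqrt(2)/4)*(-18)) = 1/(543388 - 27*sqrt(2)/2)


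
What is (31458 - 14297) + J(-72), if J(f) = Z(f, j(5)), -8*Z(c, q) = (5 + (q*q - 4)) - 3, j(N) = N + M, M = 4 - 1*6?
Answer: 137281/8 ≈ 17160.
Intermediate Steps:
M = -2 (M = 4 - 6 = -2)
j(N) = -2 + N (j(N) = N - 2 = -2 + N)
Z(c, q) = ¼ - q²/8 (Z(c, q) = -((5 + (q*q - 4)) - 3)/8 = -((5 + (q² - 4)) - 3)/8 = -((5 + (-4 + q²)) - 3)/8 = -((1 + q²) - 3)/8 = -(-2 + q²)/8 = ¼ - q²/8)
J(f) = -7/8 (J(f) = ¼ - (-2 + 5)²/8 = ¼ - ⅛*3² = ¼ - ⅛*9 = ¼ - 9/8 = -7/8)
(31458 - 14297) + J(-72) = (31458 - 14297) - 7/8 = 17161 - 7/8 = 137281/8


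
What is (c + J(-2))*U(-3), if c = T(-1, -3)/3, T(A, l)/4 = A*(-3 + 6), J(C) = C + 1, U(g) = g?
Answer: 15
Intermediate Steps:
J(C) = 1 + C
T(A, l) = 12*A (T(A, l) = 4*(A*(-3 + 6)) = 4*(A*3) = 4*(3*A) = 12*A)
c = -4 (c = (12*(-1))/3 = -12*1/3 = -4)
(c + J(-2))*U(-3) = (-4 + (1 - 2))*(-3) = (-4 - 1)*(-3) = -5*(-3) = 15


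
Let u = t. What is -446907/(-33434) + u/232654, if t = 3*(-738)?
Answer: 51950339151/3889276918 ≈ 13.357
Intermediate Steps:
t = -2214
u = -2214
-446907/(-33434) + u/232654 = -446907/(-33434) - 2214/232654 = -446907*(-1/33434) - 2214*1/232654 = 446907/33434 - 1107/116327 = 51950339151/3889276918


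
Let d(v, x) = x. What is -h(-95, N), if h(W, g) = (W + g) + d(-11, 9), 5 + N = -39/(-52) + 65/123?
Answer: 44143/492 ≈ 89.722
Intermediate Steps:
N = -1831/492 (N = -5 + (-39/(-52) + 65/123) = -5 + (-39*(-1/52) + 65*(1/123)) = -5 + (¾ + 65/123) = -5 + 629/492 = -1831/492 ≈ -3.7215)
h(W, g) = 9 + W + g (h(W, g) = (W + g) + 9 = 9 + W + g)
-h(-95, N) = -(9 - 95 - 1831/492) = -1*(-44143/492) = 44143/492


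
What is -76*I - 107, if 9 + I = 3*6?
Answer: -791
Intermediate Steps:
I = 9 (I = -9 + 3*6 = -9 + 18 = 9)
-76*I - 107 = -76*9 - 107 = -684 - 107 = -791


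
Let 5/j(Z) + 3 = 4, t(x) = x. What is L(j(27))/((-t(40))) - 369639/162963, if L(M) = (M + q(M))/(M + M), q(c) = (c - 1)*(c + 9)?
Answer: -17532927/7242800 ≈ -2.4207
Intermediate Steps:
q(c) = (-1 + c)*(9 + c)
j(Z) = 5 (j(Z) = 5/(-3 + 4) = 5/1 = 5*1 = 5)
L(M) = (-9 + M² + 9*M)/(2*M) (L(M) = (M + (-9 + M² + 8*M))/(M + M) = (-9 + M² + 9*M)/((2*M)) = (-9 + M² + 9*M)*(1/(2*M)) = (-9 + M² + 9*M)/(2*M))
L(j(27))/((-t(40))) - 369639/162963 = ((½)*(-9 + 5² + 9*5)/5)/((-1*40)) - 369639/162963 = ((½)*(⅕)*(-9 + 25 + 45))/(-40) - 369639*1/162963 = ((½)*(⅕)*61)*(-1/40) - 41071/18107 = (61/10)*(-1/40) - 41071/18107 = -61/400 - 41071/18107 = -17532927/7242800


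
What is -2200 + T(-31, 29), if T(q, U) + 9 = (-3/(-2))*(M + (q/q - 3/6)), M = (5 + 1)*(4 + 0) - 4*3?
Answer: -8761/4 ≈ -2190.3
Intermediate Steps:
M = 12 (M = 6*4 - 12 = 24 - 12 = 12)
T(q, U) = 39/4 (T(q, U) = -9 + (-3/(-2))*(12 + (q/q - 3/6)) = -9 + (-3*(-½))*(12 + (1 - 3*⅙)) = -9 + 3*(12 + (1 - ½))/2 = -9 + 3*(12 + ½)/2 = -9 + (3/2)*(25/2) = -9 + 75/4 = 39/4)
-2200 + T(-31, 29) = -2200 + 39/4 = -8761/4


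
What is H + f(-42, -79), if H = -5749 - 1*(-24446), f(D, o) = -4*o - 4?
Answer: 19009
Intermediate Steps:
f(D, o) = -4 - 4*o
H = 18697 (H = -5749 + 24446 = 18697)
H + f(-42, -79) = 18697 + (-4 - 4*(-79)) = 18697 + (-4 + 316) = 18697 + 312 = 19009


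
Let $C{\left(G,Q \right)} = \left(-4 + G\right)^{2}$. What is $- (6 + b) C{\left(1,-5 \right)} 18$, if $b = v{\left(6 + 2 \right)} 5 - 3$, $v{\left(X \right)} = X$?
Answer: $-6966$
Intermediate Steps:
$b = 37$ ($b = \left(6 + 2\right) 5 - 3 = 8 \cdot 5 - 3 = 40 - 3 = 37$)
$- (6 + b) C{\left(1,-5 \right)} 18 = - (6 + 37) \left(-4 + 1\right)^{2} \cdot 18 = \left(-1\right) 43 \left(-3\right)^{2} \cdot 18 = \left(-43\right) 9 \cdot 18 = \left(-387\right) 18 = -6966$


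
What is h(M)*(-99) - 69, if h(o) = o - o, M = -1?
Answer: -69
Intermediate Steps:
h(o) = 0
h(M)*(-99) - 69 = 0*(-99) - 69 = 0 - 69 = -69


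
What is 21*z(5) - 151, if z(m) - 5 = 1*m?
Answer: 59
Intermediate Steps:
z(m) = 5 + m (z(m) = 5 + 1*m = 5 + m)
21*z(5) - 151 = 21*(5 + 5) - 151 = 21*10 - 151 = 210 - 151 = 59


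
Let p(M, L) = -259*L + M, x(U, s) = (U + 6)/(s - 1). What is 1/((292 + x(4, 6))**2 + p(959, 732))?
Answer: -1/102193 ≈ -9.7854e-6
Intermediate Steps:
x(U, s) = (6 + U)/(-1 + s)
p(M, L) = M - 259*L
1/((292 + x(4, 6))**2 + p(959, 732)) = 1/((292 + (6 + 4)/(-1 + 6))**2 + (959 - 259*732)) = 1/((292 + 10/5)**2 + (959 - 189588)) = 1/((292 + (1/5)*10)**2 - 188629) = 1/((292 + 2)**2 - 188629) = 1/(294**2 - 188629) = 1/(86436 - 188629) = 1/(-102193) = -1/102193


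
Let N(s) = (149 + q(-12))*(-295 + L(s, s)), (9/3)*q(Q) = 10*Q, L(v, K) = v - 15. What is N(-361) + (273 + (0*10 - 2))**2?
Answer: 302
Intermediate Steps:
L(v, K) = -15 + v
q(Q) = 10*Q/3 (q(Q) = (10*Q)/3 = 10*Q/3)
N(s) = -33790 + 109*s (N(s) = (149 + (10/3)*(-12))*(-295 + (-15 + s)) = (149 - 40)*(-310 + s) = 109*(-310 + s) = -33790 + 109*s)
N(-361) + (273 + (0*10 - 2))**2 = (-33790 + 109*(-361)) + (273 + (0*10 - 2))**2 = (-33790 - 39349) + (273 + (0 - 2))**2 = -73139 + (273 - 2)**2 = -73139 + 271**2 = -73139 + 73441 = 302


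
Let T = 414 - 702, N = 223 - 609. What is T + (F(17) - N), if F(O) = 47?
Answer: 145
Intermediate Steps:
N = -386
T = -288
T + (F(17) - N) = -288 + (47 - 1*(-386)) = -288 + (47 + 386) = -288 + 433 = 145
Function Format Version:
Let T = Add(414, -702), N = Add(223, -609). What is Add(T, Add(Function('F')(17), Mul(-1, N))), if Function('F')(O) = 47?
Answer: 145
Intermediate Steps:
N = -386
T = -288
Add(T, Add(Function('F')(17), Mul(-1, N))) = Add(-288, Add(47, Mul(-1, -386))) = Add(-288, Add(47, 386)) = Add(-288, 433) = 145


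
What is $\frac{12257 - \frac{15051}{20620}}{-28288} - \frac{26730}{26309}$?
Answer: $- \frac{22240493828101}{15346001815040} \approx -1.4493$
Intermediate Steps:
$\frac{12257 - \frac{15051}{20620}}{-28288} - \frac{26730}{26309} = \left(12257 - \frac{15051}{20620}\right) \left(- \frac{1}{28288}\right) - \frac{26730}{26309} = \frac{252724289}{20620} \left(- \frac{1}{28288}\right) - \frac{26730}{26309} = - \frac{252724289}{583298560} - \frac{26730}{26309} = - \frac{22240493828101}{15346001815040}$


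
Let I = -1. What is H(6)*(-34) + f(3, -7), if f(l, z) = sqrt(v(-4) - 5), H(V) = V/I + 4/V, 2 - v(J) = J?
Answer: 547/3 ≈ 182.33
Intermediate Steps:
v(J) = 2 - J
H(V) = -V + 4/V (H(V) = V/(-1) + 4/V = V*(-1) + 4/V = -V + 4/V)
f(l, z) = 1 (f(l, z) = sqrt((2 - 1*(-4)) - 5) = sqrt((2 + 4) - 5) = sqrt(6 - 5) = sqrt(1) = 1)
H(6)*(-34) + f(3, -7) = (-1*6 + 4/6)*(-34) + 1 = (-6 + 4*(1/6))*(-34) + 1 = (-6 + 2/3)*(-34) + 1 = -16/3*(-34) + 1 = 544/3 + 1 = 547/3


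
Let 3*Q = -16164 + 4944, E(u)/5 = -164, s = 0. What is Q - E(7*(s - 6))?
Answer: -2920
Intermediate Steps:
E(u) = -820 (E(u) = 5*(-164) = -820)
Q = -3740 (Q = (-16164 + 4944)/3 = (1/3)*(-11220) = -3740)
Q - E(7*(s - 6)) = -3740 - 1*(-820) = -3740 + 820 = -2920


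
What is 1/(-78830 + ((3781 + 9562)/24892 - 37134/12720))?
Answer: -13192760/1040016713157 ≈ -1.2685e-5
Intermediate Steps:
1/(-78830 + ((3781 + 9562)/24892 - 37134/12720)) = 1/(-78830 + (13343*(1/24892) - 37134*1/12720)) = 1/(-78830 + (13343/24892 - 6189/2120)) = 1/(-78830 - 31442357/13192760) = 1/(-1040016713157/13192760) = -13192760/1040016713157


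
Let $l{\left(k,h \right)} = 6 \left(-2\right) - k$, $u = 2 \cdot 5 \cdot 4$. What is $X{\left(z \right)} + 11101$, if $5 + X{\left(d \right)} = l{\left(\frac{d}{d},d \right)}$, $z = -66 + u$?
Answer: $11083$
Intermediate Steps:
$u = 40$ ($u = 10 \cdot 4 = 40$)
$l{\left(k,h \right)} = -12 - k$
$z = -26$ ($z = -66 + 40 = -26$)
$X{\left(d \right)} = -18$ ($X{\left(d \right)} = -5 - \left(12 + \frac{d}{d}\right) = -5 - 13 = -18$)
$X{\left(z \right)} + 11101 = -18 + 11101 = 11083$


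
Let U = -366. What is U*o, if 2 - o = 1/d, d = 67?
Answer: -48678/67 ≈ -726.54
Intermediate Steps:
o = 133/67 (o = 2 - 1/67 = 133/67 ≈ 1.9851)
U*o = -366*133/67 = -48678/67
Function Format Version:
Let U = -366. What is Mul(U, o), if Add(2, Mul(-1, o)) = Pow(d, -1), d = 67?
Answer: Rational(-48678, 67) ≈ -726.54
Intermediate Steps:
o = Rational(133, 67) (o = Add(2, Mul(-1, Pow(67, -1))) = Add(2, Mul(-1, Rational(1, 67))) = Add(2, Rational(-1, 67)) = Rational(133, 67) ≈ 1.9851)
Mul(U, o) = Mul(-366, Rational(133, 67)) = Rational(-48678, 67)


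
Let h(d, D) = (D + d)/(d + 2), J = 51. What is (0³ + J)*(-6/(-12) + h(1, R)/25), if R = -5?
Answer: 1139/50 ≈ 22.780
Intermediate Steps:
h(d, D) = (D + d)/(2 + d)
(0³ + J)*(-6/(-12) + h(1, R)/25) = (0³ + 51)*(-6/(-12) + ((-5 + 1)/(2 + 1))/25) = (0 + 51)*(-6*(-1/12) + (-4/3)*(1/25)) = 51*(½ + ((⅓)*(-4))*(1/25)) = 51*(½ - 4/3*1/25) = 51*(½ - 4/75) = 51*(67/150) = 1139/50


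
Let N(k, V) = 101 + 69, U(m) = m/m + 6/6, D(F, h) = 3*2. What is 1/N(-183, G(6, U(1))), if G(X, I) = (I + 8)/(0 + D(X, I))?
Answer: 1/170 ≈ 0.0058824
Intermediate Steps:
D(F, h) = 6
U(m) = 2 (U(m) = 1 + 6*(⅙) = 1 + 1 = 2)
G(X, I) = 4/3 + I/6 (G(X, I) = (I + 8)/(0 + 6) = (8 + I)/6 = (8 + I)*(⅙) = 4/3 + I/6)
N(k, V) = 170
1/N(-183, G(6, U(1))) = 1/170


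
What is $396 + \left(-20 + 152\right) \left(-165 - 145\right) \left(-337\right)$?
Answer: $13790436$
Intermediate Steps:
$396 + \left(-20 + 152\right) \left(-165 - 145\right) \left(-337\right) = 396 + 132 \left(-310\right) \left(-337\right) = 396 - -13790040 = 396 + 13790040 = 13790436$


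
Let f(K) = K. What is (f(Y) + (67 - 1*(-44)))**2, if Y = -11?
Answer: 10000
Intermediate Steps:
(f(Y) + (67 - 1*(-44)))**2 = (-11 + (67 - 1*(-44)))**2 = (-11 + (67 + 44))**2 = (-11 + 111)**2 = 100**2 = 10000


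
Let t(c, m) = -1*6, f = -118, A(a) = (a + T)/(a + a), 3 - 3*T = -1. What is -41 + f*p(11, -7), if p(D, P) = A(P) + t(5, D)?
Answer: 13004/21 ≈ 619.24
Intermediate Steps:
T = 4/3 (T = 1 - 1/3*(-1) = 1 + 1/3 = 4/3 ≈ 1.3333)
A(a) = (4/3 + a)/(2*a) (A(a) = (a + 4/3)/(a + a) = (4/3 + a)/((2*a)) = (4/3 + a)*(1/(2*a)) = (4/3 + a)/(2*a))
t(c, m) = -6
p(D, P) = -6 + (4 + 3*P)/(6*P) (p(D, P) = (4 + 3*P)/(6*P) - 6 = -6 + (4 + 3*P)/(6*P))
-41 + f*p(11, -7) = -41 - 59*(4 - 33*(-7))/(3*(-7)) = -41 - 59*(-1)*(4 + 231)/(3*7) = -41 - 59*(-1)*235/(3*7) = -41 - 118*(-235/42) = -41 + 13865/21 = 13004/21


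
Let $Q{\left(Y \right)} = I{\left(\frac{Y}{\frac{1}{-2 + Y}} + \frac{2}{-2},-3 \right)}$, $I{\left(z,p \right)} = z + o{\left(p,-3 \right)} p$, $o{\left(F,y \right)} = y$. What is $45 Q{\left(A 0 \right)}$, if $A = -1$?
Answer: $360$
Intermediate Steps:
$I{\left(z,p \right)} = z - 3 p$
$Q{\left(Y \right)} = 8 + Y \left(-2 + Y\right)$ ($Q{\left(Y \right)} = \left(\frac{Y}{\frac{1}{-2 + Y}} + \frac{2}{-2}\right) - -9 = \left(Y \left(-2 + Y\right) + 2 \left(- \frac{1}{2}\right)\right) + 9 = \left(Y \left(-2 + Y\right) - 1\right) + 9 = \left(-1 + Y \left(-2 + Y\right)\right) + 9 = 8 + Y \left(-2 + Y\right)$)
$45 Q{\left(A 0 \right)} = 45 \left(8 + \left(\left(-1\right) 0\right)^{2} - 2 \left(\left(-1\right) 0\right)\right) = 45 \left(8 + 0^{2} - 0\right) = 45 \left(8 + 0 + 0\right) = 45 \cdot 8 = 360$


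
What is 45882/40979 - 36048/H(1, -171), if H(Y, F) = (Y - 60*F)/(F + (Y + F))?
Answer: 16264507854/13564049 ≈ 1199.1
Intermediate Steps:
H(Y, F) = (Y - 60*F)/(Y + 2*F) (H(Y, F) = (Y - 60*F)/(F + (F + Y)) = (Y - 60*F)/(Y + 2*F))
45882/40979 - 36048/H(1, -171) = 45882/40979 - 36048*(1 + 2*(-171))/(1 - 60*(-171)) = 45882*(1/40979) - 36048*(1 - 342)/(1 + 10260) = 45882/40979 - 36048/(10261/(-341)) = 45882/40979 - 36048/((-1/341*10261)) = 45882/40979 - 36048/(-331/11) = 45882/40979 - 36048*(-11/331) = 45882/40979 + 396528/331 = 16264507854/13564049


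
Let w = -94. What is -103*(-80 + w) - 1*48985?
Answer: -31063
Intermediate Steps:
-103*(-80 + w) - 1*48985 = -103*(-80 - 94) - 1*48985 = -103*(-174) - 48985 = 17922 - 48985 = -31063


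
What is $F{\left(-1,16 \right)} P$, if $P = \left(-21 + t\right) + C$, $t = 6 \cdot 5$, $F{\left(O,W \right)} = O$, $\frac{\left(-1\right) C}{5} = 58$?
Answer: $281$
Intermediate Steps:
$C = -290$ ($C = \left(-5\right) 58 = -290$)
$t = 30$
$P = -281$ ($P = \left(-21 + 30\right) - 290 = 9 - 290 = -281$)
$F{\left(-1,16 \right)} P = \left(-1\right) \left(-281\right) = 281$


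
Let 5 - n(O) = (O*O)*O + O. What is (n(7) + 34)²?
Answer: 96721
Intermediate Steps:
n(O) = 5 - O - O³ (n(O) = 5 - ((O*O)*O + O) = 5 - (O²*O + O) = 5 - (O³ + O) = 5 - (O + O³) = 5 + (-O - O³) = 5 - O - O³)
(n(7) + 34)² = ((5 - 1*7 - 1*7³) + 34)² = ((5 - 7 - 1*343) + 34)² = ((5 - 7 - 343) + 34)² = (-345 + 34)² = (-311)² = 96721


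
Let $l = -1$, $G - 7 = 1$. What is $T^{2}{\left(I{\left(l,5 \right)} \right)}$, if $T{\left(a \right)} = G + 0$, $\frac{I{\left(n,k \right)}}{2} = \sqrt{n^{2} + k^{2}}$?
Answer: $64$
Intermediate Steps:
$G = 8$ ($G = 7 + 1 = 8$)
$I{\left(n,k \right)} = 2 \sqrt{k^{2} + n^{2}}$ ($I{\left(n,k \right)} = 2 \sqrt{n^{2} + k^{2}} = 2 \sqrt{k^{2} + n^{2}}$)
$T{\left(a \right)} = 8$ ($T{\left(a \right)} = 8 + 0 = 8$)
$T^{2}{\left(I{\left(l,5 \right)} \right)} = 8^{2} = 64$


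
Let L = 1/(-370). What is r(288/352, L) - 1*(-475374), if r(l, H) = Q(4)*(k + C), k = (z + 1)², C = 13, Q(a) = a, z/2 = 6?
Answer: 476102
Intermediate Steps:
z = 12 (z = 2*6 = 12)
L = -1/370 ≈ -0.0027027
k = 169 (k = (12 + 1)² = 13² = 169)
r(l, H) = 728 (r(l, H) = 4*(169 + 13) = 4*182 = 728)
r(288/352, L) - 1*(-475374) = 728 - 1*(-475374) = 728 + 475374 = 476102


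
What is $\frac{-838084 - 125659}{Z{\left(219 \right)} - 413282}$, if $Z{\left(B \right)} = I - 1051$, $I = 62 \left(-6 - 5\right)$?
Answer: $\frac{963743}{415015} \approx 2.3222$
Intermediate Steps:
$I = -682$ ($I = 62 \left(-6 - 5\right) = 62 \left(-11\right) = -682$)
$Z{\left(B \right)} = -1733$ ($Z{\left(B \right)} = -682 - 1051 = -1733$)
$\frac{-838084 - 125659}{Z{\left(219 \right)} - 413282} = \frac{-838084 - 125659}{-1733 - 413282} = - \frac{963743}{-415015} = \left(-963743\right) \left(- \frac{1}{415015}\right) = \frac{963743}{415015}$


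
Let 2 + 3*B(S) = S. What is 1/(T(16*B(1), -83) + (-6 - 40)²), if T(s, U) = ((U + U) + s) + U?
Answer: 3/5585 ≈ 0.00053715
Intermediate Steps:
B(S) = -⅔ + S/3
T(s, U) = s + 3*U (T(s, U) = (2*U + s) + U = (s + 2*U) + U = s + 3*U)
1/(T(16*B(1), -83) + (-6 - 40)²) = 1/((16*(-⅔ + (⅓)*1) + 3*(-83)) + (-6 - 40)²) = 1/((16*(-⅔ + ⅓) - 249) + (-46)²) = 1/((16*(-⅓) - 249) + 2116) = 1/((-16/3 - 249) + 2116) = 1/(-763/3 + 2116) = 1/(5585/3) = 3/5585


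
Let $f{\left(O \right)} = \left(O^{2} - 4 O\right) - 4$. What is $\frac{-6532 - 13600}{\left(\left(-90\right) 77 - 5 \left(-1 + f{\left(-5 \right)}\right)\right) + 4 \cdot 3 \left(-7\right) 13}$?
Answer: $\frac{10066}{4111} \approx 2.4486$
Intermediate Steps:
$f{\left(O \right)} = -4 + O^{2} - 4 O$
$\frac{-6532 - 13600}{\left(\left(-90\right) 77 - 5 \left(-1 + f{\left(-5 \right)}\right)\right) + 4 \cdot 3 \left(-7\right) 13} = \frac{-6532 - 13600}{\left(\left(-90\right) 77 - 5 \left(-1 - \left(-16 - 25\right)\right)\right) + 4 \cdot 3 \left(-7\right) 13} = - \frac{20132}{\left(-6930 - 5 \left(-1 + \left(-4 + 25 + 20\right)\right)\right) + 12 \left(-7\right) 13} = - \frac{20132}{\left(-6930 - 5 \left(-1 + 41\right)\right) - 1092} = - \frac{20132}{\left(-6930 - 200\right) - 1092} = - \frac{20132}{-7130 - 1092} = - \frac{20132}{-8222} = \left(-20132\right) \left(- \frac{1}{8222}\right) = \frac{10066}{4111}$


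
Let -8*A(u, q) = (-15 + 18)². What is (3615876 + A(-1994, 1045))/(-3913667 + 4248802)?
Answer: 28926999/2681080 ≈ 10.789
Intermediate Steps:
A(u, q) = -9/8 (A(u, q) = -(-15 + 18)²/8 = -⅛*3² = -⅛*9 = -9/8)
(3615876 + A(-1994, 1045))/(-3913667 + 4248802) = (3615876 - 9/8)/(-3913667 + 4248802) = (28926999/8)/335135 = (28926999/8)*(1/335135) = 28926999/2681080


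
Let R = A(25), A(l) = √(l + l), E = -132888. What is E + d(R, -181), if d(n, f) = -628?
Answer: -133516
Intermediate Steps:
A(l) = √2*√l (A(l) = √(2*l) = √2*√l)
R = 5*√2 (R = √2*√25 = √2*5 = 5*√2 ≈ 7.0711)
E + d(R, -181) = -132888 - 628 = -133516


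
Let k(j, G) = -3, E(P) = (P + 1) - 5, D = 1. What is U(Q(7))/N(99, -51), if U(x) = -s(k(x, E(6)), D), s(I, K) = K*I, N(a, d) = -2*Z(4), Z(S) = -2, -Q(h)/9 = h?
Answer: ¾ ≈ 0.75000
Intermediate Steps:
E(P) = -4 + P (E(P) = (1 + P) - 5 = -4 + P)
Q(h) = -9*h
N(a, d) = 4 (N(a, d) = -2*(-2) = 4)
s(I, K) = I*K
U(x) = 3 (U(x) = -(-3) = -1*(-3) = 3)
U(Q(7))/N(99, -51) = 3/4 = 3*(¼) = ¾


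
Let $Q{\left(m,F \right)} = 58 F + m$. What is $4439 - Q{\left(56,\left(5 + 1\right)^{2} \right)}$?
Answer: $2295$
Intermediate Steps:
$Q{\left(m,F \right)} = m + 58 F$
$4439 - Q{\left(56,\left(5 + 1\right)^{2} \right)} = 4439 - \left(56 + 58 \left(5 + 1\right)^{2}\right) = 4439 - \left(56 + 58 \cdot 6^{2}\right) = 4439 - \left(56 + 58 \cdot 36\right) = 4439 - \left(56 + 2088\right) = 4439 - 2144 = 2295$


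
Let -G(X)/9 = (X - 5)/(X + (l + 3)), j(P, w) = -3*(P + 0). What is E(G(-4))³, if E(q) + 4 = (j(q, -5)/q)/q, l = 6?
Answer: -1442897/19683 ≈ -73.307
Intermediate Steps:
j(P, w) = -3*P
G(X) = -9*(-5 + X)/(9 + X) (G(X) = -9*(X - 5)/(X + (6 + 3)) = -9*(-5 + X)/(X + 9) = -9*(-5 + X)/(9 + X))
E(q) = -4 - 3/q (E(q) = -4 + ((-3*q)/q)/q = -4 - 3/q)
E(G(-4))³ = (-4 - 3*(9 - 4)/(9*(5 - 1*(-4))))³ = (-4 - 3*5/(9*(5 + 4)))³ = (-4 - 3/(9*(⅕)*9))³ = (-4 - 3/81/5)³ = (-4 - 3*5/81)³ = (-4 - 5/27)³ = (-113/27)³ = -1442897/19683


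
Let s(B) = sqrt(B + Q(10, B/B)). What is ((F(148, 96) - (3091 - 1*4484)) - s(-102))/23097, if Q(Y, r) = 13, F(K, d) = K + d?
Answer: 1637/23097 - I*sqrt(89)/23097 ≈ 0.070875 - 0.00040845*I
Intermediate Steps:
s(B) = sqrt(13 + B) (s(B) = sqrt(B + 13) = sqrt(13 + B))
((F(148, 96) - (3091 - 1*4484)) - s(-102))/23097 = (((148 + 96) - (3091 - 1*4484)) - sqrt(13 - 102))/23097 = ((244 - (3091 - 4484)) - sqrt(-89))*(1/23097) = ((244 - 1*(-1393)) - I*sqrt(89))*(1/23097) = ((244 + 1393) - I*sqrt(89))*(1/23097) = (1637 - I*sqrt(89))*(1/23097) = 1637/23097 - I*sqrt(89)/23097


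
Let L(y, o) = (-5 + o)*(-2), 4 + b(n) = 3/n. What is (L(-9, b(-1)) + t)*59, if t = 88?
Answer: 6608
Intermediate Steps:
b(n) = -4 + 3/n
L(y, o) = 10 - 2*o
(L(-9, b(-1)) + t)*59 = ((10 - 2*(-4 + 3/(-1))) + 88)*59 = ((10 - 2*(-4 + 3*(-1))) + 88)*59 = ((10 - 2*(-4 - 3)) + 88)*59 = ((10 - 2*(-7)) + 88)*59 = ((10 + 14) + 88)*59 = (24 + 88)*59 = 112*59 = 6608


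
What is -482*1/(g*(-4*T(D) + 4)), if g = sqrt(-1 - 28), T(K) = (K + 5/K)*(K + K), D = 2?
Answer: -241*I*sqrt(29)/986 ≈ -1.3163*I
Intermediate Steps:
T(K) = 2*K*(K + 5/K) (T(K) = (K + 5/K)*(2*K) = 2*K*(K + 5/K))
g = I*sqrt(29) (g = sqrt(-29) = I*sqrt(29) ≈ 5.3852*I)
-482*1/(g*(-4*T(D) + 4)) = -482*(-I*sqrt(29)/(29*(-4*(10 + 2*2**2) + 4))) = -482*(-I*sqrt(29)/(29*(-4*(10 + 2*4) + 4))) = -482*(-I*sqrt(29)/(29*(-4*(10 + 8) + 4))) = -482*(-I*sqrt(29)/(29*(-4*18 + 4))) = -482*(-I*sqrt(29)/(29*(-72 + 4))) = -482*I*sqrt(29)/1972 = -241*I*sqrt(29)/986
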